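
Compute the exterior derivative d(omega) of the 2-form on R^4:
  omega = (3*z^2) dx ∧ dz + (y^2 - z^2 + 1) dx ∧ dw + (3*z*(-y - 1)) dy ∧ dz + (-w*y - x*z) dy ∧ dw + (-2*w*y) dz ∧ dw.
d(omega) = (-2*y - z) dx ∧ dy ∧ dw + (2*z) dx ∧ dz ∧ dw + (-2*w + x) dy ∧ dz ∧ dw

For a 2-form omega = sum_{i<j} g_{ij} dx_i ∧ dx_j, the exterior derivative is
  d(omega) = sum_{i<j} d(g_{ij}) ∧ dx_i ∧ dx_j = sum_{i<j, k} (∂g_{ij}/∂x_k) dx_k ∧ dx_i ∧ dx_j.
Expand each term, using dx_k ∧ dx_i ∧ dx_j = sgn(permutation) dx_{(a)} ∧ dx_{(b)} ∧ dx_{(c)} with (a < b < c) sorted:
  d(y^2 - z^2 + 1) includes (∂/∂y)(y^2 - z^2 + 1) dy = (2*y) dy, which multiplied by dx ∧ dw gives (-2*y) dx ∧ dy ∧ dw
  d(y^2 - z^2 + 1) includes (∂/∂z)(y^2 - z^2 + 1) dz = (-2*z) dz, which multiplied by dx ∧ dw gives (2*z) dx ∧ dz ∧ dw
  d(-w*y - x*z) includes (∂/∂x)(-w*y - x*z) dx = (-z) dx, which multiplied by dy ∧ dw gives (-z) dx ∧ dy ∧ dw
  d(-w*y - x*z) includes (∂/∂z)(-w*y - x*z) dz = (-x) dz, which multiplied by dy ∧ dw gives (x) dy ∧ dz ∧ dw
  d(-2*w*y) includes (∂/∂y)(-2*w*y) dy = (-2*w) dy, which multiplied by dz ∧ dw gives (-2*w) dy ∧ dz ∧ dw
Collecting like 3-forms: d(omega) = (-2*y - z) dx ∧ dy ∧ dw + (2*z) dx ∧ dz ∧ dw + (-2*w + x) dy ∧ dz ∧ dw.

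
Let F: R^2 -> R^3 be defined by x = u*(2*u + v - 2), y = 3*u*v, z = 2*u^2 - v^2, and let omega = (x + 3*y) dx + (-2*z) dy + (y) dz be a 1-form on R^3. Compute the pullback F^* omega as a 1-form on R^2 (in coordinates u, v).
F^* omega = (8*u^3 + 42*u^2*v - 12*u^2 + 10*u*v^2 - 22*u*v + 4*u + 6*v^3) du + (u^2*(-10*u + 10*v - 2)) dv

Using F^*(f dg) = (f ∘ F) d(g ∘ F), substitute each coordinate x_i by F_i(u, v) in f_i, and replace dx_i by d F_i = (∂F_i/∂u) du + (∂F_i/∂v) dv.
  For the x component: f_1(F) = 2*u*(u + 5*v - 1); d F_1 = (4*u + v - 2) du + (u) dv
  For the y component: f_2(F) = -4*u^2 + 2*v^2; d F_2 = (3*v) du + (3*u) dv
  For the z component: f_3(F) = 3*u*v; d F_3 = (4*u) du + (-2*v) dv
Combining and collecting du, dv coefficients:
  coeff of du: 8*u^3 + 42*u^2*v - 12*u^2 + 10*u*v^2 - 22*u*v + 4*u + 6*v^3
  coeff of dv: u^2*(-10*u + 10*v - 2)
F^* omega = (8*u^3 + 42*u^2*v - 12*u^2 + 10*u*v^2 - 22*u*v + 4*u + 6*v^3) du + (u^2*(-10*u + 10*v - 2)) dv.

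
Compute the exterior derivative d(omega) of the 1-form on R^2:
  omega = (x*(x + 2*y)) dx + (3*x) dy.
d(omega) = (3 - 2*x) dx ∧ dy

For a 1-form omega = sum_i f_i dx_i, the exterior derivative is
  d(omega) = sum_{i < j} (∂f_j/∂x_i - ∂f_i/∂x_j) dx_i ∧ dx_j.
  coefficient of dx ∧ dy: ∂f_2/∂x - ∂f_1/∂y = ∂(3*x)/∂x - ∂(x*(x + 2*y))/∂y = 3 - 2*x
Assembling: d(omega) = (3 - 2*x) dx ∧ dy.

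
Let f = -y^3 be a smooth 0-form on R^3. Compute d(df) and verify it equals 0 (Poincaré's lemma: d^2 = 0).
d(df) = 0

Step 1: df = sum_i (∂f/∂x_i) dx_i = (0) dx + (-3*y^2) dy + (0) dz.
Step 2: Apply d again. Using the 1-form formula, the coefficient of dx ∧ dy in d(df) is ∂^2 f/∂x ∂y - ∂^2 f/∂y ∂x = (0) - (0) = 0 (equality of mixed partials for smooth f).
Similarly for dx ∧ dz and dy ∧ dz — all coefficients vanish. So d(df) = 0.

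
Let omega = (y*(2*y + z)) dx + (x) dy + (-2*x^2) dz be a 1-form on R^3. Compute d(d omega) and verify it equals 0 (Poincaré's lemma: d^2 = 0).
d(d omega) = 0

Step 1: d omega = sum_{i<j} (∂f_j/∂x_i - ∂f_i/∂x_j) dx_i ∧ dx_j:
  coeff of dx ∧ dy: -4*y - z + 1
  coeff of dx ∧ dz: -4*x - y
  coeff of dy ∧ dz: 0
Step 2: Apply d again to each 2-form coefficient. The only possible 3-form in R^3 is dx ∧ dy ∧ dz, with coefficient
  ∂(coeff of dy∧dz)/∂x - ∂(coeff of dx∧dz)/∂y + ∂(coeff of dx∧dy)/∂z
  = ∂/∂x (0) - ∂/∂y (-4*x - y) + ∂/∂z (-4*y - z + 1).
Each of these terms simplifies to sums of mixed partials that cancel in pairs. The result is 0 (by equality of mixed partials for smooth functions — Schwarz / Clairaut).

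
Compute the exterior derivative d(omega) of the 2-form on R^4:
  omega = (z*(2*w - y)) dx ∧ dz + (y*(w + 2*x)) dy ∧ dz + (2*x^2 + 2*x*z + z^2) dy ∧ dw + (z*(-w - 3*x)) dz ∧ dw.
d(omega) = (2*y + z) dx ∧ dy ∧ dz + (-z) dx ∧ dz ∧ dw + (-2*x + y - 2*z) dy ∧ dz ∧ dw + (4*x + 2*z) dx ∧ dy ∧ dw

For a 2-form omega = sum_{i<j} g_{ij} dx_i ∧ dx_j, the exterior derivative is
  d(omega) = sum_{i<j} d(g_{ij}) ∧ dx_i ∧ dx_j = sum_{i<j, k} (∂g_{ij}/∂x_k) dx_k ∧ dx_i ∧ dx_j.
Expand each term, using dx_k ∧ dx_i ∧ dx_j = sgn(permutation) dx_{(a)} ∧ dx_{(b)} ∧ dx_{(c)} with (a < b < c) sorted:
  d(z*(2*w - y)) includes (∂/∂y)(z*(2*w - y)) dy = (-z) dy, which multiplied by dx ∧ dz gives (z) dx ∧ dy ∧ dz
  d(z*(2*w - y)) includes (∂/∂w)(z*(2*w - y)) dw = (2*z) dw, which multiplied by dx ∧ dz gives (2*z) dx ∧ dz ∧ dw
  d(y*(w + 2*x)) includes (∂/∂x)(y*(w + 2*x)) dx = (2*y) dx, which multiplied by dy ∧ dz gives (2*y) dx ∧ dy ∧ dz
  d(y*(w + 2*x)) includes (∂/∂w)(y*(w + 2*x)) dw = (y) dw, which multiplied by dy ∧ dz gives (y) dy ∧ dz ∧ dw
  d(2*x^2 + 2*x*z + z^2) includes (∂/∂x)(2*x^2 + 2*x*z + z^2) dx = (4*x + 2*z) dx, which multiplied by dy ∧ dw gives (4*x + 2*z) dx ∧ dy ∧ dw
  d(2*x^2 + 2*x*z + z^2) includes (∂/∂z)(2*x^2 + 2*x*z + z^2) dz = (2*x + 2*z) dz, which multiplied by dy ∧ dw gives (-2*x - 2*z) dy ∧ dz ∧ dw
  d(z*(-w - 3*x)) includes (∂/∂x)(z*(-w - 3*x)) dx = (-3*z) dx, which multiplied by dz ∧ dw gives (-3*z) dx ∧ dz ∧ dw
Collecting like 3-forms: d(omega) = (2*y + z) dx ∧ dy ∧ dz + (-z) dx ∧ dz ∧ dw + (-2*x + y - 2*z) dy ∧ dz ∧ dw + (4*x + 2*z) dx ∧ dy ∧ dw.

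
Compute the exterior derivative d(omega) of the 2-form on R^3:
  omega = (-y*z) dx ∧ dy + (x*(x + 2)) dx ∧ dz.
d(omega) = (-y) dx ∧ dy ∧ dz

For a 2-form omega = sum_{i<j} g_{ij} dx_i ∧ dx_j, the exterior derivative is
  d(omega) = sum_{i<j} d(g_{ij}) ∧ dx_i ∧ dx_j = sum_{i<j, k} (∂g_{ij}/∂x_k) dx_k ∧ dx_i ∧ dx_j.
Expand each term, using dx_k ∧ dx_i ∧ dx_j = sgn(permutation) dx_{(a)} ∧ dx_{(b)} ∧ dx_{(c)} with (a < b < c) sorted:
  d(-y*z) includes (∂/∂z)(-y*z) dz = (-y) dz, which multiplied by dx ∧ dy gives (-y) dx ∧ dy ∧ dz
Collecting like 3-forms: d(omega) = (-y) dx ∧ dy ∧ dz.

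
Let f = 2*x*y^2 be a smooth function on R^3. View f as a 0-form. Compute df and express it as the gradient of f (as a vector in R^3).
df = (2*y^2) dx + (4*x*y) dy + (0) dz; grad f = (2*y^2, 4*x*y, 0)

For a 0-form f, d f = (∂f/∂x) dx + (∂f/∂y) dy + (∂f/∂z) dz. The components of the vector representation are exactly the entries of grad f in Cartesian coordinates:
  ∂f/∂x = 2*y^2
  ∂f/∂y = 4*x*y
  ∂f/∂z = 0.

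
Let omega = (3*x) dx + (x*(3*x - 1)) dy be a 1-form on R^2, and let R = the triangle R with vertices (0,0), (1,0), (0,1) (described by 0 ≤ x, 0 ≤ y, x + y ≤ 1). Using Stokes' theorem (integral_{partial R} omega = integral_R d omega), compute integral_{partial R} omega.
integral_(partial R) omega = 1/2

Stokes: integral_partial_R omega = integral_R d omega with d omega = (∂Q/∂x - ∂P/∂y) dx ∧ dy.
  ∂Q/∂x = 6*x - 1
  ∂P/∂y = 0
  integrand = ∂Q/∂x - ∂P/∂y = 6*x - 1.
Integrating over R: integral_0^1 integral_0^{1-x} (6*x - 1) dy dx = 1/2.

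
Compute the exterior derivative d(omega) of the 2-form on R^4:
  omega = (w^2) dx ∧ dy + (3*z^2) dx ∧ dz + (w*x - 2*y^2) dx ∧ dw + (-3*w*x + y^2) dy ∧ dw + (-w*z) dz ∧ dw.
d(omega) = (-w + 4*y) dx ∧ dy ∧ dw

For a 2-form omega = sum_{i<j} g_{ij} dx_i ∧ dx_j, the exterior derivative is
  d(omega) = sum_{i<j} d(g_{ij}) ∧ dx_i ∧ dx_j = sum_{i<j, k} (∂g_{ij}/∂x_k) dx_k ∧ dx_i ∧ dx_j.
Expand each term, using dx_k ∧ dx_i ∧ dx_j = sgn(permutation) dx_{(a)} ∧ dx_{(b)} ∧ dx_{(c)} with (a < b < c) sorted:
  d(w^2) includes (∂/∂w)(w^2) dw = (2*w) dw, which multiplied by dx ∧ dy gives (2*w) dx ∧ dy ∧ dw
  d(w*x - 2*y^2) includes (∂/∂y)(w*x - 2*y^2) dy = (-4*y) dy, which multiplied by dx ∧ dw gives (4*y) dx ∧ dy ∧ dw
  d(-3*w*x + y^2) includes (∂/∂x)(-3*w*x + y^2) dx = (-3*w) dx, which multiplied by dy ∧ dw gives (-3*w) dx ∧ dy ∧ dw
Collecting like 3-forms: d(omega) = (-w + 4*y) dx ∧ dy ∧ dw.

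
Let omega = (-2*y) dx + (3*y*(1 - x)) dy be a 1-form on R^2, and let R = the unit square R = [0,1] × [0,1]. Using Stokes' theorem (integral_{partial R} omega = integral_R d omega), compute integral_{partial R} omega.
integral_(partial R) omega = 1/2

Stokes: integral_partial_R omega = integral_R d omega with d omega = (∂Q/∂x - ∂P/∂y) dx ∧ dy.
  ∂Q/∂x = -3*y
  ∂P/∂y = -2
  integrand = ∂Q/∂x - ∂P/∂y = 2 - 3*y.
Integrating over R: integral_0^1 integral_0^1 (2 - 3*y) dx dy = 1/2.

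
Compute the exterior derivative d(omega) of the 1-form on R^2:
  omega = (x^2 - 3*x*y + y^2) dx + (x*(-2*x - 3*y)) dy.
d(omega) = (-x - 5*y) dx ∧ dy

For a 1-form omega = sum_i f_i dx_i, the exterior derivative is
  d(omega) = sum_{i < j} (∂f_j/∂x_i - ∂f_i/∂x_j) dx_i ∧ dx_j.
  coefficient of dx ∧ dy: ∂f_2/∂x - ∂f_1/∂y = ∂(x*(-2*x - 3*y))/∂x - ∂(x^2 - 3*x*y + y^2)/∂y = -x - 5*y
Assembling: d(omega) = (-x - 5*y) dx ∧ dy.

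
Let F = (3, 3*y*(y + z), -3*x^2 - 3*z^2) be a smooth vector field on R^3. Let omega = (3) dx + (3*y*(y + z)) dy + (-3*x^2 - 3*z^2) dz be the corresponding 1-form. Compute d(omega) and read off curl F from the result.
d(omega) = (-3*y) dy ∧ dz + (6*x) dz ∧ dx + (0) dx ∧ dy; curl F = (-3*y, 6*x, 0)

d omega = sum_{i<j} (∂f_j/∂x_i - ∂f_i/∂x_j) dx_i ∧ dx_j. Under the identification (dy ∧ dz, dz ∧ dx, dx ∧ dy) ↔ (e_x, e_y, e_z), the coefficients are exactly the components of curl F. Compute:
  ∂R/∂y - ∂Q/∂z = (0) - (3*y) = -3*y
  ∂P/∂z - ∂R/∂x = (0) - (-6*x) = 6*x
  ∂Q/∂x - ∂P/∂y = (0) - (0) = 0.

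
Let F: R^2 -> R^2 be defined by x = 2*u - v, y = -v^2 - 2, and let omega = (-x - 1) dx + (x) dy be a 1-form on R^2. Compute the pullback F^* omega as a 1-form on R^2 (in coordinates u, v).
F^* omega = (-4*u + 2*v - 2) du + (-4*u*v + 2*u + 2*v^2 - v + 1) dv

Using F^*(f dg) = (f ∘ F) d(g ∘ F), substitute each coordinate x_i by F_i(u, v) in f_i, and replace dx_i by d F_i = (∂F_i/∂u) du + (∂F_i/∂v) dv.
  For the x component: f_1(F) = -2*u + v - 1; d F_1 = (2) du + (-1) dv
  For the y component: f_2(F) = 2*u - v; d F_2 = (0) du + (-2*v) dv
Combining and collecting du, dv coefficients:
  coeff of du: -4*u + 2*v - 2
  coeff of dv: -4*u*v + 2*u + 2*v^2 - v + 1
F^* omega = (-4*u + 2*v - 2) du + (-4*u*v + 2*u + 2*v^2 - v + 1) dv.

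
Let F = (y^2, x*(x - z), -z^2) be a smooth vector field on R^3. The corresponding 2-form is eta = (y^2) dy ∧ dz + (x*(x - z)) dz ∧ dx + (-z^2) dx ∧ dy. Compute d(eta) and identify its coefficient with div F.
d(eta) = (-2*z) dx ∧ dy ∧ dz; div F = -2*z

For a 2-form in R^3 of the form above, applying d gives a 3-form with coefficient ∂P/∂x + ∂Q/∂y + ∂R/∂z:
  ∂P/∂x = 0
  ∂Q/∂y = 0
  ∂R/∂z = -2*z
Sum = -2*z, which is exactly div F.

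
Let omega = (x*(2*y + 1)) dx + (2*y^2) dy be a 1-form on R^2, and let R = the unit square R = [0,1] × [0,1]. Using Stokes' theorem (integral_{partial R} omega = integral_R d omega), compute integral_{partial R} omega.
integral_(partial R) omega = -1

Stokes: integral_partial_R omega = integral_R d omega with d omega = (∂Q/∂x - ∂P/∂y) dx ∧ dy.
  ∂Q/∂x = 0
  ∂P/∂y = 2*x
  integrand = ∂Q/∂x - ∂P/∂y = -2*x.
Integrating over R: integral_0^1 integral_0^1 (-2*x) dx dy = -1.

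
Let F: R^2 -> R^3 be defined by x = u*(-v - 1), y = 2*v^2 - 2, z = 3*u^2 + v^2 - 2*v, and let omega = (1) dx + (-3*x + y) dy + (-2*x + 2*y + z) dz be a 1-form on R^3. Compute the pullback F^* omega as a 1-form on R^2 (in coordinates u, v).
F^* omega = (18*u^3 + 12*u^2*v + 12*u^2 + 30*u*v^2 - 12*u*v - 24*u - v - 1) du + (6*u^2*v - 6*u^2 + 16*u*v^2 + 12*u*v - 5*u + 18*v^3 - 14*v^2 - 12*v + 8) dv

Using F^*(f dg) = (f ∘ F) d(g ∘ F), substitute each coordinate x_i by F_i(u, v) in f_i, and replace dx_i by d F_i = (∂F_i/∂u) du + (∂F_i/∂v) dv.
  For the x component: f_1(F) = 1; d F_1 = (-v - 1) du + (-u) dv
  For the y component: f_2(F) = 3*u*v + 3*u + 2*v^2 - 2; d F_2 = (0) du + (4*v) dv
  For the z component: f_3(F) = 3*u^2 + 2*u*v + 2*u + 5*v^2 - 2*v - 4; d F_3 = (6*u) du + (2*v - 2) dv
Combining and collecting du, dv coefficients:
  coeff of du: 18*u^3 + 12*u^2*v + 12*u^2 + 30*u*v^2 - 12*u*v - 24*u - v - 1
  coeff of dv: 6*u^2*v - 6*u^2 + 16*u*v^2 + 12*u*v - 5*u + 18*v^3 - 14*v^2 - 12*v + 8
F^* omega = (18*u^3 + 12*u^2*v + 12*u^2 + 30*u*v^2 - 12*u*v - 24*u - v - 1) du + (6*u^2*v - 6*u^2 + 16*u*v^2 + 12*u*v - 5*u + 18*v^3 - 14*v^2 - 12*v + 8) dv.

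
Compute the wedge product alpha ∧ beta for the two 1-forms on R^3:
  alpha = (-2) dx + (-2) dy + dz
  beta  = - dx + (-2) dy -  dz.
alpha ∧ beta = (2) dx ∧ dy + (3) dx ∧ dz + (4) dy ∧ dz

Distribute the wedge, using dx_i ∧ dx_j = -dx_j ∧ dx_i and dx_i ∧ dx_i = 0. For each pair (i, j) with i < j, the coefficient of dx_i ∧ dx_j in alpha ∧ beta is (alpha_i * beta_j - alpha_j * beta_i). Collecting: alpha ∧ beta = (2) dx ∧ dy + (3) dx ∧ dz + (4) dy ∧ dz.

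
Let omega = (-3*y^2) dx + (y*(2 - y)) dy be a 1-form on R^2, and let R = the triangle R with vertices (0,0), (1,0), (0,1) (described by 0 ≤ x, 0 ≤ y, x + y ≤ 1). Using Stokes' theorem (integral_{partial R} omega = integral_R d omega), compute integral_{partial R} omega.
integral_(partial R) omega = 1

Stokes: integral_partial_R omega = integral_R d omega with d omega = (∂Q/∂x - ∂P/∂y) dx ∧ dy.
  ∂Q/∂x = 0
  ∂P/∂y = -6*y
  integrand = ∂Q/∂x - ∂P/∂y = 6*y.
Integrating over R: integral_0^1 integral_0^{1-x} (6*y) dy dx = 1.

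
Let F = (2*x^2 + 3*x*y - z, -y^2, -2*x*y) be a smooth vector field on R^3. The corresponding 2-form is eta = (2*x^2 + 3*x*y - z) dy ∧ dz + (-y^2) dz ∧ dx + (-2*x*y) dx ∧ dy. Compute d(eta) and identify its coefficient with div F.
d(eta) = (4*x + y) dx ∧ dy ∧ dz; div F = 4*x + y

For a 2-form in R^3 of the form above, applying d gives a 3-form with coefficient ∂P/∂x + ∂Q/∂y + ∂R/∂z:
  ∂P/∂x = 4*x + 3*y
  ∂Q/∂y = -2*y
  ∂R/∂z = 0
Sum = 4*x + y, which is exactly div F.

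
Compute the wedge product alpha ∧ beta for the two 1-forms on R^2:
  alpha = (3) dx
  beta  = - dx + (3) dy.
alpha ∧ beta = (9) dx ∧ dy

Distribute the wedge, using dx_i ∧ dx_j = -dx_j ∧ dx_i and dx_i ∧ dx_i = 0. For each pair (i, j) with i < j, the coefficient of dx_i ∧ dx_j in alpha ∧ beta is (alpha_i * beta_j - alpha_j * beta_i). Collecting: alpha ∧ beta = (9) dx ∧ dy.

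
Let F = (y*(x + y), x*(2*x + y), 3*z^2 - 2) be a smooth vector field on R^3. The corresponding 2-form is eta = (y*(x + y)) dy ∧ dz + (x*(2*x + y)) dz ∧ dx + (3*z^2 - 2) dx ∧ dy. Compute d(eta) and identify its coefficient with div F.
d(eta) = (x + y + 6*z) dx ∧ dy ∧ dz; div F = x + y + 6*z

For a 2-form in R^3 of the form above, applying d gives a 3-form with coefficient ∂P/∂x + ∂Q/∂y + ∂R/∂z:
  ∂P/∂x = y
  ∂Q/∂y = x
  ∂R/∂z = 6*z
Sum = x + y + 6*z, which is exactly div F.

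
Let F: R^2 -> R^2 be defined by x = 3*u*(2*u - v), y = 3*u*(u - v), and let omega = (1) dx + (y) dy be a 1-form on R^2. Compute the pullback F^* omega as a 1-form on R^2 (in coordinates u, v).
F^* omega = (18*u^3 - 27*u^2*v + 9*u*v^2 + 12*u - 3*v) du + (3*u*(-3*u^2 + 3*u*v - 1)) dv

Using F^*(f dg) = (f ∘ F) d(g ∘ F), substitute each coordinate x_i by F_i(u, v) in f_i, and replace dx_i by d F_i = (∂F_i/∂u) du + (∂F_i/∂v) dv.
  For the x component: f_1(F) = 1; d F_1 = (12*u - 3*v) du + (-3*u) dv
  For the y component: f_2(F) = 3*u*(u - v); d F_2 = (6*u - 3*v) du + (-3*u) dv
Combining and collecting du, dv coefficients:
  coeff of du: 18*u^3 - 27*u^2*v + 9*u*v^2 + 12*u - 3*v
  coeff of dv: 3*u*(-3*u^2 + 3*u*v - 1)
F^* omega = (18*u^3 - 27*u^2*v + 9*u*v^2 + 12*u - 3*v) du + (3*u*(-3*u^2 + 3*u*v - 1)) dv.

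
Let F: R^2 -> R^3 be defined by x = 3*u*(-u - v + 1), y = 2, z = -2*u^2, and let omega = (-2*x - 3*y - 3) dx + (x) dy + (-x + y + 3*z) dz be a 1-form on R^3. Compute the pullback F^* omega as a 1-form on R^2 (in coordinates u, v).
F^* omega = (-24*u^3 - 66*u^2*v + 66*u^2 - 18*u*v^2 + 36*u*v + 28*u + 27*v - 27) du + (9*u*(-2*u^2 - 2*u*v + 2*u + 3)) dv

Using F^*(f dg) = (f ∘ F) d(g ∘ F), substitute each coordinate x_i by F_i(u, v) in f_i, and replace dx_i by d F_i = (∂F_i/∂u) du + (∂F_i/∂v) dv.
  For the x component: f_1(F) = 6*u^2 + 6*u*v - 6*u - 9; d F_1 = (-6*u - 3*v + 3) du + (-3*u) dv
  For the y component: f_2(F) = 3*u*(-u - v + 1); d F_2 = (0) du + (0) dv
  For the z component: f_3(F) = -3*u^2 + 3*u*v - 3*u + 2; d F_3 = (-4*u) du + (0) dv
Combining and collecting du, dv coefficients:
  coeff of du: -24*u^3 - 66*u^2*v + 66*u^2 - 18*u*v^2 + 36*u*v + 28*u + 27*v - 27
  coeff of dv: 9*u*(-2*u^2 - 2*u*v + 2*u + 3)
F^* omega = (-24*u^3 - 66*u^2*v + 66*u^2 - 18*u*v^2 + 36*u*v + 28*u + 27*v - 27) du + (9*u*(-2*u^2 - 2*u*v + 2*u + 3)) dv.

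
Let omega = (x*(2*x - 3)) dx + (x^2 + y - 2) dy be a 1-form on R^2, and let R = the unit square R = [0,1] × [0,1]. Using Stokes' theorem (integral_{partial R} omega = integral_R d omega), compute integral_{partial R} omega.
integral_(partial R) omega = 1

Stokes: integral_partial_R omega = integral_R d omega with d omega = (∂Q/∂x - ∂P/∂y) dx ∧ dy.
  ∂Q/∂x = 2*x
  ∂P/∂y = 0
  integrand = ∂Q/∂x - ∂P/∂y = 2*x.
Integrating over R: integral_0^1 integral_0^1 (2*x) dx dy = 1.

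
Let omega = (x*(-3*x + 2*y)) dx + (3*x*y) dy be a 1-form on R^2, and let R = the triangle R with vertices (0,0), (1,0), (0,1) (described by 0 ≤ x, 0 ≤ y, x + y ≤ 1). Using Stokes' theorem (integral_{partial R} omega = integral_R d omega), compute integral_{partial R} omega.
integral_(partial R) omega = 1/6

Stokes: integral_partial_R omega = integral_R d omega with d omega = (∂Q/∂x - ∂P/∂y) dx ∧ dy.
  ∂Q/∂x = 3*y
  ∂P/∂y = 2*x
  integrand = ∂Q/∂x - ∂P/∂y = -2*x + 3*y.
Integrating over R: integral_0^1 integral_0^{1-x} (-2*x + 3*y) dy dx = 1/6.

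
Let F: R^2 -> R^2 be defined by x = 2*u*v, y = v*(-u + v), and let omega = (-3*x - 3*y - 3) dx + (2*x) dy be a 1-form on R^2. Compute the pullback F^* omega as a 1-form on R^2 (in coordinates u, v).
F^* omega = (2*v*(-5*u*v - 3*v^2 - 3)) du + (2*u*(-5*u*v + v^2 - 3)) dv

Using F^*(f dg) = (f ∘ F) d(g ∘ F), substitute each coordinate x_i by F_i(u, v) in f_i, and replace dx_i by d F_i = (∂F_i/∂u) du + (∂F_i/∂v) dv.
  For the x component: f_1(F) = -3*u*v - 3*v^2 - 3; d F_1 = (2*v) du + (2*u) dv
  For the y component: f_2(F) = 4*u*v; d F_2 = (-v) du + (-u + 2*v) dv
Combining and collecting du, dv coefficients:
  coeff of du: 2*v*(-5*u*v - 3*v^2 - 3)
  coeff of dv: 2*u*(-5*u*v + v^2 - 3)
F^* omega = (2*v*(-5*u*v - 3*v^2 - 3)) du + (2*u*(-5*u*v + v^2 - 3)) dv.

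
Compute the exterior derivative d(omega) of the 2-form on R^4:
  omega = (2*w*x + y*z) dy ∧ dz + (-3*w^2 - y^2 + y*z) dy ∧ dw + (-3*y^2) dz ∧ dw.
d(omega) = (2*w) dx ∧ dy ∧ dz + (2*x - 7*y) dy ∧ dz ∧ dw

For a 2-form omega = sum_{i<j} g_{ij} dx_i ∧ dx_j, the exterior derivative is
  d(omega) = sum_{i<j} d(g_{ij}) ∧ dx_i ∧ dx_j = sum_{i<j, k} (∂g_{ij}/∂x_k) dx_k ∧ dx_i ∧ dx_j.
Expand each term, using dx_k ∧ dx_i ∧ dx_j = sgn(permutation) dx_{(a)} ∧ dx_{(b)} ∧ dx_{(c)} with (a < b < c) sorted:
  d(2*w*x + y*z) includes (∂/∂x)(2*w*x + y*z) dx = (2*w) dx, which multiplied by dy ∧ dz gives (2*w) dx ∧ dy ∧ dz
  d(2*w*x + y*z) includes (∂/∂w)(2*w*x + y*z) dw = (2*x) dw, which multiplied by dy ∧ dz gives (2*x) dy ∧ dz ∧ dw
  d(-3*w^2 - y^2 + y*z) includes (∂/∂z)(-3*w^2 - y^2 + y*z) dz = (y) dz, which multiplied by dy ∧ dw gives (-y) dy ∧ dz ∧ dw
  d(-3*y^2) includes (∂/∂y)(-3*y^2) dy = (-6*y) dy, which multiplied by dz ∧ dw gives (-6*y) dy ∧ dz ∧ dw
Collecting like 3-forms: d(omega) = (2*w) dx ∧ dy ∧ dz + (2*x - 7*y) dy ∧ dz ∧ dw.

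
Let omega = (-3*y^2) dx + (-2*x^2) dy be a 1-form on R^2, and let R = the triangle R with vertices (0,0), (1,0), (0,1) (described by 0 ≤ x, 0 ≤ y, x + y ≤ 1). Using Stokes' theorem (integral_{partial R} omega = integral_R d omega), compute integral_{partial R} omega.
integral_(partial R) omega = 1/3

Stokes: integral_partial_R omega = integral_R d omega with d omega = (∂Q/∂x - ∂P/∂y) dx ∧ dy.
  ∂Q/∂x = -4*x
  ∂P/∂y = -6*y
  integrand = ∂Q/∂x - ∂P/∂y = -4*x + 6*y.
Integrating over R: integral_0^1 integral_0^{1-x} (-4*x + 6*y) dy dx = 1/3.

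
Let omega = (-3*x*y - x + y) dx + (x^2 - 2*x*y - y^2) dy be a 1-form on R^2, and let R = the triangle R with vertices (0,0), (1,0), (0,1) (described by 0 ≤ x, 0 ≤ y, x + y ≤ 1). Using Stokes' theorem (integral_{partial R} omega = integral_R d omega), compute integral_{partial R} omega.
integral_(partial R) omega = 0

Stokes: integral_partial_R omega = integral_R d omega with d omega = (∂Q/∂x - ∂P/∂y) dx ∧ dy.
  ∂Q/∂x = 2*x - 2*y
  ∂P/∂y = 1 - 3*x
  integrand = ∂Q/∂x - ∂P/∂y = 5*x - 2*y - 1.
Integrating over R: integral_0^1 integral_0^{1-x} (5*x - 2*y - 1) dy dx = 0.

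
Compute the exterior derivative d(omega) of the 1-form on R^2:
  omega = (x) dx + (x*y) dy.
d(omega) = (y) dx ∧ dy

For a 1-form omega = sum_i f_i dx_i, the exterior derivative is
  d(omega) = sum_{i < j} (∂f_j/∂x_i - ∂f_i/∂x_j) dx_i ∧ dx_j.
  coefficient of dx ∧ dy: ∂f_2/∂x - ∂f_1/∂y = ∂(x*y)/∂x - ∂(x)/∂y = y
Assembling: d(omega) = (y) dx ∧ dy.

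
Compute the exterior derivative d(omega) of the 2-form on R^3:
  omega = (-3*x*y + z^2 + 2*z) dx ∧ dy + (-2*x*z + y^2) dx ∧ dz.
d(omega) = (-2*y + 2*z + 2) dx ∧ dy ∧ dz

For a 2-form omega = sum_{i<j} g_{ij} dx_i ∧ dx_j, the exterior derivative is
  d(omega) = sum_{i<j} d(g_{ij}) ∧ dx_i ∧ dx_j = sum_{i<j, k} (∂g_{ij}/∂x_k) dx_k ∧ dx_i ∧ dx_j.
Expand each term, using dx_k ∧ dx_i ∧ dx_j = sgn(permutation) dx_{(a)} ∧ dx_{(b)} ∧ dx_{(c)} with (a < b < c) sorted:
  d(-3*x*y + z^2 + 2*z) includes (∂/∂z)(-3*x*y + z^2 + 2*z) dz = (2*z + 2) dz, which multiplied by dx ∧ dy gives (2*z + 2) dx ∧ dy ∧ dz
  d(-2*x*z + y^2) includes (∂/∂y)(-2*x*z + y^2) dy = (2*y) dy, which multiplied by dx ∧ dz gives (-2*y) dx ∧ dy ∧ dz
Collecting like 3-forms: d(omega) = (-2*y + 2*z + 2) dx ∧ dy ∧ dz.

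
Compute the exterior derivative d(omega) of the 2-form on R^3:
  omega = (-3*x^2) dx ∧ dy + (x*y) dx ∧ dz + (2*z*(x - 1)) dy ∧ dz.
d(omega) = (-x + 2*z) dx ∧ dy ∧ dz

For a 2-form omega = sum_{i<j} g_{ij} dx_i ∧ dx_j, the exterior derivative is
  d(omega) = sum_{i<j} d(g_{ij}) ∧ dx_i ∧ dx_j = sum_{i<j, k} (∂g_{ij}/∂x_k) dx_k ∧ dx_i ∧ dx_j.
Expand each term, using dx_k ∧ dx_i ∧ dx_j = sgn(permutation) dx_{(a)} ∧ dx_{(b)} ∧ dx_{(c)} with (a < b < c) sorted:
  d(x*y) includes (∂/∂y)(x*y) dy = (x) dy, which multiplied by dx ∧ dz gives (-x) dx ∧ dy ∧ dz
  d(2*z*(x - 1)) includes (∂/∂x)(2*z*(x - 1)) dx = (2*z) dx, which multiplied by dy ∧ dz gives (2*z) dx ∧ dy ∧ dz
Collecting like 3-forms: d(omega) = (-x + 2*z) dx ∧ dy ∧ dz.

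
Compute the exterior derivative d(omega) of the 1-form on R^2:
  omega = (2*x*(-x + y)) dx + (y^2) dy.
d(omega) = (-2*x) dx ∧ dy

For a 1-form omega = sum_i f_i dx_i, the exterior derivative is
  d(omega) = sum_{i < j} (∂f_j/∂x_i - ∂f_i/∂x_j) dx_i ∧ dx_j.
  coefficient of dx ∧ dy: ∂f_2/∂x - ∂f_1/∂y = ∂(y^2)/∂x - ∂(2*x*(-x + y))/∂y = -2*x
Assembling: d(omega) = (-2*x) dx ∧ dy.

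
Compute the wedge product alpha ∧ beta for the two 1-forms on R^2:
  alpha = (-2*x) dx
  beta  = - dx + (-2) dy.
alpha ∧ beta = (4*x) dx ∧ dy

Distribute the wedge, using dx_i ∧ dx_j = -dx_j ∧ dx_i and dx_i ∧ dx_i = 0. For each pair (i, j) with i < j, the coefficient of dx_i ∧ dx_j in alpha ∧ beta is (alpha_i * beta_j - alpha_j * beta_i). Collecting: alpha ∧ beta = (4*x) dx ∧ dy.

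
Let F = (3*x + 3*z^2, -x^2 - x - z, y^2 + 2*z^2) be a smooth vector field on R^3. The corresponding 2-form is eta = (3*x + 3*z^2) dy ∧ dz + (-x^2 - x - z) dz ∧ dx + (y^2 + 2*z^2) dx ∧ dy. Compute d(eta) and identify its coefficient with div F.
d(eta) = (4*z + 3) dx ∧ dy ∧ dz; div F = 4*z + 3

For a 2-form in R^3 of the form above, applying d gives a 3-form with coefficient ∂P/∂x + ∂Q/∂y + ∂R/∂z:
  ∂P/∂x = 3
  ∂Q/∂y = 0
  ∂R/∂z = 4*z
Sum = 4*z + 3, which is exactly div F.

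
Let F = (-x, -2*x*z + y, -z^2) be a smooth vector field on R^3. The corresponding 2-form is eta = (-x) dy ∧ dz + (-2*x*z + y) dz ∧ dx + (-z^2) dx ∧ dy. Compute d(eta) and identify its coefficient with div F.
d(eta) = (-2*z) dx ∧ dy ∧ dz; div F = -2*z

For a 2-form in R^3 of the form above, applying d gives a 3-form with coefficient ∂P/∂x + ∂Q/∂y + ∂R/∂z:
  ∂P/∂x = -1
  ∂Q/∂y = 1
  ∂R/∂z = -2*z
Sum = -2*z, which is exactly div F.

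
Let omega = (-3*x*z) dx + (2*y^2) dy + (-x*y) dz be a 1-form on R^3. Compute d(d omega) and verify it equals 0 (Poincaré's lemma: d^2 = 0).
d(d omega) = 0

Step 1: d omega = sum_{i<j} (∂f_j/∂x_i - ∂f_i/∂x_j) dx_i ∧ dx_j:
  coeff of dx ∧ dy: 0
  coeff of dx ∧ dz: 3*x - y
  coeff of dy ∧ dz: -x
Step 2: Apply d again to each 2-form coefficient. The only possible 3-form in R^3 is dx ∧ dy ∧ dz, with coefficient
  ∂(coeff of dy∧dz)/∂x - ∂(coeff of dx∧dz)/∂y + ∂(coeff of dx∧dy)/∂z
  = ∂/∂x (-x) - ∂/∂y (3*x - y) + ∂/∂z (0).
Each of these terms simplifies to sums of mixed partials that cancel in pairs. The result is 0 (by equality of mixed partials for smooth functions — Schwarz / Clairaut).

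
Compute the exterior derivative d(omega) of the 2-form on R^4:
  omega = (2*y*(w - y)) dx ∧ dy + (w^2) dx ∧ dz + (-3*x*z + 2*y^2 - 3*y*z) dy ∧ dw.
d(omega) = (2*y - 3*z) dx ∧ dy ∧ dw + (2*w) dx ∧ dz ∧ dw + (3*x + 3*y) dy ∧ dz ∧ dw

For a 2-form omega = sum_{i<j} g_{ij} dx_i ∧ dx_j, the exterior derivative is
  d(omega) = sum_{i<j} d(g_{ij}) ∧ dx_i ∧ dx_j = sum_{i<j, k} (∂g_{ij}/∂x_k) dx_k ∧ dx_i ∧ dx_j.
Expand each term, using dx_k ∧ dx_i ∧ dx_j = sgn(permutation) dx_{(a)} ∧ dx_{(b)} ∧ dx_{(c)} with (a < b < c) sorted:
  d(2*y*(w - y)) includes (∂/∂w)(2*y*(w - y)) dw = (2*y) dw, which multiplied by dx ∧ dy gives (2*y) dx ∧ dy ∧ dw
  d(w^2) includes (∂/∂w)(w^2) dw = (2*w) dw, which multiplied by dx ∧ dz gives (2*w) dx ∧ dz ∧ dw
  d(-3*x*z + 2*y^2 - 3*y*z) includes (∂/∂x)(-3*x*z + 2*y^2 - 3*y*z) dx = (-3*z) dx, which multiplied by dy ∧ dw gives (-3*z) dx ∧ dy ∧ dw
  d(-3*x*z + 2*y^2 - 3*y*z) includes (∂/∂z)(-3*x*z + 2*y^2 - 3*y*z) dz = (-3*x - 3*y) dz, which multiplied by dy ∧ dw gives (3*x + 3*y) dy ∧ dz ∧ dw
Collecting like 3-forms: d(omega) = (2*y - 3*z) dx ∧ dy ∧ dw + (2*w) dx ∧ dz ∧ dw + (3*x + 3*y) dy ∧ dz ∧ dw.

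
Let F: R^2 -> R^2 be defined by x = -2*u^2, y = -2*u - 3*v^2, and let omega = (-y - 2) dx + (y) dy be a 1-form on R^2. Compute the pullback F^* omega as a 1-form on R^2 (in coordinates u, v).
F^* omega = (-8*u^2 - 12*u*v^2 + 12*u + 6*v^2) du + (12*u*v + 18*v^3) dv

Using F^*(f dg) = (f ∘ F) d(g ∘ F), substitute each coordinate x_i by F_i(u, v) in f_i, and replace dx_i by d F_i = (∂F_i/∂u) du + (∂F_i/∂v) dv.
  For the x component: f_1(F) = 2*u + 3*v^2 - 2; d F_1 = (-4*u) du + (0) dv
  For the y component: f_2(F) = -2*u - 3*v^2; d F_2 = (-2) du + (-6*v) dv
Combining and collecting du, dv coefficients:
  coeff of du: -8*u^2 - 12*u*v^2 + 12*u + 6*v^2
  coeff of dv: 12*u*v + 18*v^3
F^* omega = (-8*u^2 - 12*u*v^2 + 12*u + 6*v^2) du + (12*u*v + 18*v^3) dv.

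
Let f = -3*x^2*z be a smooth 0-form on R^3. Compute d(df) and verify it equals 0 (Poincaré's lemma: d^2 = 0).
d(df) = 0

Step 1: df = sum_i (∂f/∂x_i) dx_i = (-6*x*z) dx + (0) dy + (-3*x^2) dz.
Step 2: Apply d again. Using the 1-form formula, the coefficient of dx ∧ dy in d(df) is ∂^2 f/∂x ∂y - ∂^2 f/∂y ∂x = (0) - (0) = 0 (equality of mixed partials for smooth f).
Similarly for dx ∧ dz and dy ∧ dz — all coefficients vanish. So d(df) = 0.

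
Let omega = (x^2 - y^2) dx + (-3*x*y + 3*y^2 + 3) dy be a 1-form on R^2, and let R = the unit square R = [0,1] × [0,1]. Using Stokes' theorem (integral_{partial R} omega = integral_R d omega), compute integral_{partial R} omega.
integral_(partial R) omega = -1/2

Stokes: integral_partial_R omega = integral_R d omega with d omega = (∂Q/∂x - ∂P/∂y) dx ∧ dy.
  ∂Q/∂x = -3*y
  ∂P/∂y = -2*y
  integrand = ∂Q/∂x - ∂P/∂y = -y.
Integrating over R: integral_0^1 integral_0^1 (-y) dx dy = -1/2.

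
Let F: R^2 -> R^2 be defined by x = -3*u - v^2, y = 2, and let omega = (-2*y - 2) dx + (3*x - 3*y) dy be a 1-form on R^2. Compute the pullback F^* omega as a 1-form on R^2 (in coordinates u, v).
F^* omega = (18) du + (12*v) dv

Using F^*(f dg) = (f ∘ F) d(g ∘ F), substitute each coordinate x_i by F_i(u, v) in f_i, and replace dx_i by d F_i = (∂F_i/∂u) du + (∂F_i/∂v) dv.
  For the x component: f_1(F) = -6; d F_1 = (-3) du + (-2*v) dv
  For the y component: f_2(F) = -9*u - 3*v^2 - 6; d F_2 = (0) du + (0) dv
Combining and collecting du, dv coefficients:
  coeff of du: 18
  coeff of dv: 12*v
F^* omega = (18) du + (12*v) dv.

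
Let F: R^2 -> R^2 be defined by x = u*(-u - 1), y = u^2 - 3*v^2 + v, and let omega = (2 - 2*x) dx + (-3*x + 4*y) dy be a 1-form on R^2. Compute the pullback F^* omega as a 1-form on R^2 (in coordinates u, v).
F^* omega = (10*u^3 - 24*u*v^2 + 8*u*v - 6*u - 2) du + (-42*u^2*v + 7*u^2 - 18*u*v + 3*u + 72*v^3 - 36*v^2 + 4*v) dv

Using F^*(f dg) = (f ∘ F) d(g ∘ F), substitute each coordinate x_i by F_i(u, v) in f_i, and replace dx_i by d F_i = (∂F_i/∂u) du + (∂F_i/∂v) dv.
  For the x component: f_1(F) = 2*u^2 + 2*u + 2; d F_1 = (-2*u - 1) du + (0) dv
  For the y component: f_2(F) = 7*u^2 + 3*u - 12*v^2 + 4*v; d F_2 = (2*u) du + (1 - 6*v) dv
Combining and collecting du, dv coefficients:
  coeff of du: 10*u^3 - 24*u*v^2 + 8*u*v - 6*u - 2
  coeff of dv: -42*u^2*v + 7*u^2 - 18*u*v + 3*u + 72*v^3 - 36*v^2 + 4*v
F^* omega = (10*u^3 - 24*u*v^2 + 8*u*v - 6*u - 2) du + (-42*u^2*v + 7*u^2 - 18*u*v + 3*u + 72*v^3 - 36*v^2 + 4*v) dv.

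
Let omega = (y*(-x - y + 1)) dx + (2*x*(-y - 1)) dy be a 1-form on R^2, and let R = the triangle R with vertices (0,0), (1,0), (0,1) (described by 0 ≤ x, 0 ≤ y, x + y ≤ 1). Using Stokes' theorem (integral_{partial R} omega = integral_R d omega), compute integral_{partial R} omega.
integral_(partial R) omega = -4/3

Stokes: integral_partial_R omega = integral_R d omega with d omega = (∂Q/∂x - ∂P/∂y) dx ∧ dy.
  ∂Q/∂x = -2*y - 2
  ∂P/∂y = -x - 2*y + 1
  integrand = ∂Q/∂x - ∂P/∂y = x - 3.
Integrating over R: integral_0^1 integral_0^{1-x} (x - 3) dy dx = -4/3.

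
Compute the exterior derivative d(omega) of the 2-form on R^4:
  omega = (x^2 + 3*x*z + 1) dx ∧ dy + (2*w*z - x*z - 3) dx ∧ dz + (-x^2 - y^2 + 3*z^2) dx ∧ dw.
d(omega) = (3*x) dx ∧ dy ∧ dz + (-4*z) dx ∧ dz ∧ dw + (2*y) dx ∧ dy ∧ dw

For a 2-form omega = sum_{i<j} g_{ij} dx_i ∧ dx_j, the exterior derivative is
  d(omega) = sum_{i<j} d(g_{ij}) ∧ dx_i ∧ dx_j = sum_{i<j, k} (∂g_{ij}/∂x_k) dx_k ∧ dx_i ∧ dx_j.
Expand each term, using dx_k ∧ dx_i ∧ dx_j = sgn(permutation) dx_{(a)} ∧ dx_{(b)} ∧ dx_{(c)} with (a < b < c) sorted:
  d(x^2 + 3*x*z + 1) includes (∂/∂z)(x^2 + 3*x*z + 1) dz = (3*x) dz, which multiplied by dx ∧ dy gives (3*x) dx ∧ dy ∧ dz
  d(2*w*z - x*z - 3) includes (∂/∂w)(2*w*z - x*z - 3) dw = (2*z) dw, which multiplied by dx ∧ dz gives (2*z) dx ∧ dz ∧ dw
  d(-x^2 - y^2 + 3*z^2) includes (∂/∂y)(-x^2 - y^2 + 3*z^2) dy = (-2*y) dy, which multiplied by dx ∧ dw gives (2*y) dx ∧ dy ∧ dw
  d(-x^2 - y^2 + 3*z^2) includes (∂/∂z)(-x^2 - y^2 + 3*z^2) dz = (6*z) dz, which multiplied by dx ∧ dw gives (-6*z) dx ∧ dz ∧ dw
Collecting like 3-forms: d(omega) = (3*x) dx ∧ dy ∧ dz + (-4*z) dx ∧ dz ∧ dw + (2*y) dx ∧ dy ∧ dw.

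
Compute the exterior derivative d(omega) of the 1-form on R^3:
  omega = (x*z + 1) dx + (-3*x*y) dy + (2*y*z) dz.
d(omega) = (-3*y) dx ∧ dy + (-x) dx ∧ dz + (2*z) dy ∧ dz

For a 1-form omega = sum_i f_i dx_i, the exterior derivative is
  d(omega) = sum_{i < j} (∂f_j/∂x_i - ∂f_i/∂x_j) dx_i ∧ dx_j.
  coefficient of dx ∧ dy: ∂f_2/∂x - ∂f_1/∂y = ∂(-3*x*y)/∂x - ∂(x*z + 1)/∂y = -3*y
  coefficient of dx ∧ dz: ∂f_3/∂x - ∂f_1/∂z = ∂(2*y*z)/∂x - ∂(x*z + 1)/∂z = -x
  coefficient of dy ∧ dz: ∂f_3/∂y - ∂f_2/∂z = ∂(2*y*z)/∂y - ∂(-3*x*y)/∂z = 2*z
Assembling: d(omega) = (-3*y) dx ∧ dy + (-x) dx ∧ dz + (2*z) dy ∧ dz.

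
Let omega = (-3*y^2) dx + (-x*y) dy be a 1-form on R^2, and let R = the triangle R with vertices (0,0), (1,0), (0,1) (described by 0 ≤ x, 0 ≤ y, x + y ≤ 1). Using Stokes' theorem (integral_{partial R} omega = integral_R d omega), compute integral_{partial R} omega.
integral_(partial R) omega = 5/6

Stokes: integral_partial_R omega = integral_R d omega with d omega = (∂Q/∂x - ∂P/∂y) dx ∧ dy.
  ∂Q/∂x = -y
  ∂P/∂y = -6*y
  integrand = ∂Q/∂x - ∂P/∂y = 5*y.
Integrating over R: integral_0^1 integral_0^{1-x} (5*y) dy dx = 5/6.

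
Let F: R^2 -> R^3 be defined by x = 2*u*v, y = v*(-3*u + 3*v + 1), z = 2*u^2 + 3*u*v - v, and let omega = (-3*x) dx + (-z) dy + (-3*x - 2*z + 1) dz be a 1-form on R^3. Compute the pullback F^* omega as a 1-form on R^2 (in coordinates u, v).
F^* omega = (-16*u^3 - 54*u^2*v - 39*u*v^2 + 8*u*v + 4*u + 3*v^2 + 3*v) du + (-6*u^3 - 51*u^2*v + 2*u^2 - 18*u*v^2 + 12*u*v + 3*u + 6*v^2 - v - 1) dv

Using F^*(f dg) = (f ∘ F) d(g ∘ F), substitute each coordinate x_i by F_i(u, v) in f_i, and replace dx_i by d F_i = (∂F_i/∂u) du + (∂F_i/∂v) dv.
  For the x component: f_1(F) = -6*u*v; d F_1 = (2*v) du + (2*u) dv
  For the y component: f_2(F) = -2*u^2 - 3*u*v + v; d F_2 = (-3*v) du + (-3*u + 6*v + 1) dv
  For the z component: f_3(F) = -4*u^2 - 12*u*v + 2*v + 1; d F_3 = (4*u + 3*v) du + (3*u - 1) dv
Combining and collecting du, dv coefficients:
  coeff of du: -16*u^3 - 54*u^2*v - 39*u*v^2 + 8*u*v + 4*u + 3*v^2 + 3*v
  coeff of dv: -6*u^3 - 51*u^2*v + 2*u^2 - 18*u*v^2 + 12*u*v + 3*u + 6*v^2 - v - 1
F^* omega = (-16*u^3 - 54*u^2*v - 39*u*v^2 + 8*u*v + 4*u + 3*v^2 + 3*v) du + (-6*u^3 - 51*u^2*v + 2*u^2 - 18*u*v^2 + 12*u*v + 3*u + 6*v^2 - v - 1) dv.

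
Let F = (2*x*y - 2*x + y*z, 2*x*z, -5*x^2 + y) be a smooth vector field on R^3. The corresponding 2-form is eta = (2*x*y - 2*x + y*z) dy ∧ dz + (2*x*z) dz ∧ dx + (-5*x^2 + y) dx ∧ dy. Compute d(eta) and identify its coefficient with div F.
d(eta) = (2*y - 2) dx ∧ dy ∧ dz; div F = 2*y - 2

For a 2-form in R^3 of the form above, applying d gives a 3-form with coefficient ∂P/∂x + ∂Q/∂y + ∂R/∂z:
  ∂P/∂x = 2*y - 2
  ∂Q/∂y = 0
  ∂R/∂z = 0
Sum = 2*y - 2, which is exactly div F.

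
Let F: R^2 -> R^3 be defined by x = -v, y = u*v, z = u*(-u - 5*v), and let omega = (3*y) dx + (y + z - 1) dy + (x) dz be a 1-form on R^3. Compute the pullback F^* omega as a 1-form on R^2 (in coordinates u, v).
F^* omega = (v*(-u^2 - 4*u*v + 2*u + 5*v - 1)) du + (u*(-u^2 - 4*u*v + 2*v - 1)) dv

Using F^*(f dg) = (f ∘ F) d(g ∘ F), substitute each coordinate x_i by F_i(u, v) in f_i, and replace dx_i by d F_i = (∂F_i/∂u) du + (∂F_i/∂v) dv.
  For the x component: f_1(F) = 3*u*v; d F_1 = (0) du + (-1) dv
  For the y component: f_2(F) = -u^2 - 4*u*v - 1; d F_2 = (v) du + (u) dv
  For the z component: f_3(F) = -v; d F_3 = (-2*u - 5*v) du + (-5*u) dv
Combining and collecting du, dv coefficients:
  coeff of du: v*(-u^2 - 4*u*v + 2*u + 5*v - 1)
  coeff of dv: u*(-u^2 - 4*u*v + 2*v - 1)
F^* omega = (v*(-u^2 - 4*u*v + 2*u + 5*v - 1)) du + (u*(-u^2 - 4*u*v + 2*v - 1)) dv.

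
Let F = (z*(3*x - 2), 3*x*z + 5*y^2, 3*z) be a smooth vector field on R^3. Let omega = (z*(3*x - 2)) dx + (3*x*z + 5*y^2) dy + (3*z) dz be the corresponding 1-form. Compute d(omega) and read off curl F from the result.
d(omega) = (-3*x) dy ∧ dz + (3*x - 2) dz ∧ dx + (3*z) dx ∧ dy; curl F = (-3*x, 3*x - 2, 3*z)

d omega = sum_{i<j} (∂f_j/∂x_i - ∂f_i/∂x_j) dx_i ∧ dx_j. Under the identification (dy ∧ dz, dz ∧ dx, dx ∧ dy) ↔ (e_x, e_y, e_z), the coefficients are exactly the components of curl F. Compute:
  ∂R/∂y - ∂Q/∂z = (0) - (3*x) = -3*x
  ∂P/∂z - ∂R/∂x = (3*x - 2) - (0) = 3*x - 2
  ∂Q/∂x - ∂P/∂y = (3*z) - (0) = 3*z.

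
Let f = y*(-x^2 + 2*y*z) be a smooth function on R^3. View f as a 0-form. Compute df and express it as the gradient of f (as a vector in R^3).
df = (-2*x*y) dx + (-x^2 + 4*y*z) dy + (2*y^2) dz; grad f = (-2*x*y, -x^2 + 4*y*z, 2*y^2)

For a 0-form f, d f = (∂f/∂x) dx + (∂f/∂y) dy + (∂f/∂z) dz. The components of the vector representation are exactly the entries of grad f in Cartesian coordinates:
  ∂f/∂x = -2*x*y
  ∂f/∂y = -x^2 + 4*y*z
  ∂f/∂z = 2*y^2.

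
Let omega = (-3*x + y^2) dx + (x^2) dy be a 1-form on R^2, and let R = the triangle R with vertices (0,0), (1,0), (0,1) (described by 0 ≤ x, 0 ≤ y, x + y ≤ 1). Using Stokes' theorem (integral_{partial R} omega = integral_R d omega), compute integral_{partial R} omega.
integral_(partial R) omega = 0

Stokes: integral_partial_R omega = integral_R d omega with d omega = (∂Q/∂x - ∂P/∂y) dx ∧ dy.
  ∂Q/∂x = 2*x
  ∂P/∂y = 2*y
  integrand = ∂Q/∂x - ∂P/∂y = 2*x - 2*y.
Integrating over R: integral_0^1 integral_0^{1-x} (2*x - 2*y) dy dx = 0.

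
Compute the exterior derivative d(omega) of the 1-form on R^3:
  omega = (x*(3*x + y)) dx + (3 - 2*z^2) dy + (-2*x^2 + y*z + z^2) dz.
d(omega) = (-x) dx ∧ dy + (-4*x) dx ∧ dz + (5*z) dy ∧ dz

For a 1-form omega = sum_i f_i dx_i, the exterior derivative is
  d(omega) = sum_{i < j} (∂f_j/∂x_i - ∂f_i/∂x_j) dx_i ∧ dx_j.
  coefficient of dx ∧ dy: ∂f_2/∂x - ∂f_1/∂y = ∂(3 - 2*z^2)/∂x - ∂(x*(3*x + y))/∂y = -x
  coefficient of dx ∧ dz: ∂f_3/∂x - ∂f_1/∂z = ∂(-2*x^2 + y*z + z^2)/∂x - ∂(x*(3*x + y))/∂z = -4*x
  coefficient of dy ∧ dz: ∂f_3/∂y - ∂f_2/∂z = ∂(-2*x^2 + y*z + z^2)/∂y - ∂(3 - 2*z^2)/∂z = 5*z
Assembling: d(omega) = (-x) dx ∧ dy + (-4*x) dx ∧ dz + (5*z) dy ∧ dz.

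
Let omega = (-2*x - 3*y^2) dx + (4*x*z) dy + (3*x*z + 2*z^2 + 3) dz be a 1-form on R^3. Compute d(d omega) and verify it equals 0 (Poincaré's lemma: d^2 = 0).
d(d omega) = 0

Step 1: d omega = sum_{i<j} (∂f_j/∂x_i - ∂f_i/∂x_j) dx_i ∧ dx_j:
  coeff of dx ∧ dy: 6*y + 4*z
  coeff of dx ∧ dz: 3*z
  coeff of dy ∧ dz: -4*x
Step 2: Apply d again to each 2-form coefficient. The only possible 3-form in R^3 is dx ∧ dy ∧ dz, with coefficient
  ∂(coeff of dy∧dz)/∂x - ∂(coeff of dx∧dz)/∂y + ∂(coeff of dx∧dy)/∂z
  = ∂/∂x (-4*x) - ∂/∂y (3*z) + ∂/∂z (6*y + 4*z).
Each of these terms simplifies to sums of mixed partials that cancel in pairs. The result is 0 (by equality of mixed partials for smooth functions — Schwarz / Clairaut).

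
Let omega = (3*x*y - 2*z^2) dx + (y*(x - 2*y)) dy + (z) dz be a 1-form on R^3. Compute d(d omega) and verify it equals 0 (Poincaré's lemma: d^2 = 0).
d(d omega) = 0

Step 1: d omega = sum_{i<j} (∂f_j/∂x_i - ∂f_i/∂x_j) dx_i ∧ dx_j:
  coeff of dx ∧ dy: -3*x + y
  coeff of dx ∧ dz: 4*z
  coeff of dy ∧ dz: 0
Step 2: Apply d again to each 2-form coefficient. The only possible 3-form in R^3 is dx ∧ dy ∧ dz, with coefficient
  ∂(coeff of dy∧dz)/∂x - ∂(coeff of dx∧dz)/∂y + ∂(coeff of dx∧dy)/∂z
  = ∂/∂x (0) - ∂/∂y (4*z) + ∂/∂z (-3*x + y).
Each of these terms simplifies to sums of mixed partials that cancel in pairs. The result is 0 (by equality of mixed partials for smooth functions — Schwarz / Clairaut).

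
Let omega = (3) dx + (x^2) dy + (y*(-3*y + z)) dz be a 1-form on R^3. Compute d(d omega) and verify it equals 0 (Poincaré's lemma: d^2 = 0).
d(d omega) = 0

Step 1: d omega = sum_{i<j} (∂f_j/∂x_i - ∂f_i/∂x_j) dx_i ∧ dx_j:
  coeff of dx ∧ dy: 2*x
  coeff of dx ∧ dz: 0
  coeff of dy ∧ dz: -6*y + z
Step 2: Apply d again to each 2-form coefficient. The only possible 3-form in R^3 is dx ∧ dy ∧ dz, with coefficient
  ∂(coeff of dy∧dz)/∂x - ∂(coeff of dx∧dz)/∂y + ∂(coeff of dx∧dy)/∂z
  = ∂/∂x (-6*y + z) - ∂/∂y (0) + ∂/∂z (2*x).
Each of these terms simplifies to sums of mixed partials that cancel in pairs. The result is 0 (by equality of mixed partials for smooth functions — Schwarz / Clairaut).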